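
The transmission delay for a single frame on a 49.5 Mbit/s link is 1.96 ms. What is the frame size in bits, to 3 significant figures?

97000 bits

L = R × t_tx = 49500000 b/s × 0.00196 s = 97020 bits.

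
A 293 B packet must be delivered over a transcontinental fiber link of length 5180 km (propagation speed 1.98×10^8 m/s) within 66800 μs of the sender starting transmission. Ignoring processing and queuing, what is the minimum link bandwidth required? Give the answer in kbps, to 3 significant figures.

57.7 kbps

L = 2344 bits.
Propagation delay = 5180000 / 198000000 = 26161.6 μs.
Transmission budget = 66800 − 26161.6 = 40638.4 μs.
R ≥ L / t_tx = 2344 bits / 0.0406384 s = 57.7 kbps.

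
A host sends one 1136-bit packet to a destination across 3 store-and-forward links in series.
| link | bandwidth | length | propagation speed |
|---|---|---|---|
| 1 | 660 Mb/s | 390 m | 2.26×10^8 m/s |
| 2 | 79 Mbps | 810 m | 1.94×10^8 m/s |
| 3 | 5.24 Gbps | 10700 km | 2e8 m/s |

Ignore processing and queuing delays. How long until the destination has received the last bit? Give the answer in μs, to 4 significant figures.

53520 μs

Transmission delays (L/R per hop): 1.72121, 14.3797, 0.216794 μs; sum = 16.3178 μs.
Propagation delays (d/s per hop): 1.72566, 4.17526, 53500 μs; sum = 53505.9 μs.
End-to-end = 53520 μs.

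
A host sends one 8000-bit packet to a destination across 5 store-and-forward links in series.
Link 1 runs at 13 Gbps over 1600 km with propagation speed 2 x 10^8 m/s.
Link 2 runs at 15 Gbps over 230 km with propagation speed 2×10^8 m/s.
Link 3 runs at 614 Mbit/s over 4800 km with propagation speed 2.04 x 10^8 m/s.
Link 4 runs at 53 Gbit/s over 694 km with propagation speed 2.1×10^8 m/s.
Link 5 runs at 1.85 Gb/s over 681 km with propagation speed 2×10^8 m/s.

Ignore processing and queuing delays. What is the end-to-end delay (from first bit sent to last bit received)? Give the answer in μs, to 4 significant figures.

Transmission delays (L/R per hop): 0.615385, 0.533333, 13.0293, 0.150943, 4.32432 μs; sum = 18.6533 μs.
Propagation delays (d/s per hop): 8000, 1150, 23529.4, 3304.76, 3405 μs; sum = 39389.2 μs.
End-to-end = 39410 μs.

39410 μs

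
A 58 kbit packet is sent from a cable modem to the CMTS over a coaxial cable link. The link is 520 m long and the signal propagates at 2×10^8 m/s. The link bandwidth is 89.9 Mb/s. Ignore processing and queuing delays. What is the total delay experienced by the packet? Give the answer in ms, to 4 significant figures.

L = 58000 bits.
Transmission delay = L/R = 58000 / 89900000 = 0.645161 ms.
Propagation delay = d/s = 520 m / 200000000 m/s = 0.0026 ms.
Total = 0.6478 ms.

0.6478 ms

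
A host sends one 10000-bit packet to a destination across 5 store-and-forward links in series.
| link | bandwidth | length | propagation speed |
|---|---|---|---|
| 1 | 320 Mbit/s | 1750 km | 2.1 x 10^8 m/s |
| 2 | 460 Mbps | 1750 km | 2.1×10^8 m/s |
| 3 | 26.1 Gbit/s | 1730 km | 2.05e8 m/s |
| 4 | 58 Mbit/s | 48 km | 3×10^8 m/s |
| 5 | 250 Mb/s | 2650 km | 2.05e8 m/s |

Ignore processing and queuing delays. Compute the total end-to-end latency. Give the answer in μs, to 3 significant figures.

38500 μs

Transmission delays (L/R per hop): 31.25, 21.7391, 0.383142, 172.414, 40 μs; sum = 265.786 μs.
Propagation delays (d/s per hop): 8333.33, 8333.33, 8439.02, 160, 12926.8 μs; sum = 38192.5 μs.
End-to-end = 38500 μs.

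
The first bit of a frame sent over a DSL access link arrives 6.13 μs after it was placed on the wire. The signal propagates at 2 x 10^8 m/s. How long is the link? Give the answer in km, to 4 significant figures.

1.226 km

d = s × t_prop = 200000000 × 6.13e-06 = 1.226 km.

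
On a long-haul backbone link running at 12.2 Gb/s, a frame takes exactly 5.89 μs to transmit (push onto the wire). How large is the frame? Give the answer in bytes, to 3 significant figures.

8980 bytes

L = R × t_tx = 12200000000 b/s × 5.89e-06 s = 71858 bits.
In bytes: 71858 / 8 = 8980 bytes.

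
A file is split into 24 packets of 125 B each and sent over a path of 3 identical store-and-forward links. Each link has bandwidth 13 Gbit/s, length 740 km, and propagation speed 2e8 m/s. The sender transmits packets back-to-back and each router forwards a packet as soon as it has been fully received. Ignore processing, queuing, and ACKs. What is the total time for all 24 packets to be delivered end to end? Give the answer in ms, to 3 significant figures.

11.1 ms

Per-hop transmission t_tx = L/R = 1000/13000000000 = 7.69231e-05 ms.
Per-hop propagation t_prop = 740000/200000000 = 3.7 ms.
Pipeline fill: first packet needs 3·t_tx to clear all hops; remaining 23 packets each add one t_tx.
Total = (3+24-1)·t_tx + 3·t_prop = 26·7.69231e-05 + 3·3.7 = 11.1 ms.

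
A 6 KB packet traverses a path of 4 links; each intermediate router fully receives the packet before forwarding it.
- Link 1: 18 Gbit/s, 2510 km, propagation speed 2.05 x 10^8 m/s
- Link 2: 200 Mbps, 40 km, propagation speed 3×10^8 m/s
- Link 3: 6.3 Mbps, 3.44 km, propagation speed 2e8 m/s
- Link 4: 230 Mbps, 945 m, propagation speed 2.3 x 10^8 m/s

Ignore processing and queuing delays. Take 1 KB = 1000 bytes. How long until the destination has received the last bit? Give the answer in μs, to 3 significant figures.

L = 48000 bits.
Transmission delays (L/R per hop): 2.66667, 240, 7619.05, 208.696 μs; sum = 8070.41 μs.
Propagation delays (d/s per hop): 12243.9, 133.333, 17.2, 4.1087 μs; sum = 12398.5 μs.
End-to-end = 20500 μs.

20500 μs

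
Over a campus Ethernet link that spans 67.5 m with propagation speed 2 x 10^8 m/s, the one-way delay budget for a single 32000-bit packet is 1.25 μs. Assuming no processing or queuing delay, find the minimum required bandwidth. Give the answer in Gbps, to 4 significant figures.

35.07 Gbps

Propagation delay = 67.5 / 200000000 = 0.3375 μs.
Transmission budget = 1.25 − 0.3375 = 0.9125 μs.
R ≥ L / t_tx = 32000 bits / 9.125e-07 s = 35.07 Gbps.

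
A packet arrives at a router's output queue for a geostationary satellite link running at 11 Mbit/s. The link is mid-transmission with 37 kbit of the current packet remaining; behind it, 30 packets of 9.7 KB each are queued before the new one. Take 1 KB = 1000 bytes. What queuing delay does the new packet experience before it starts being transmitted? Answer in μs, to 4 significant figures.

Each queued packet: L/R = 77600/11000000 = 7054.55 μs.
30 queued → 211636 μs.
Plus remaining 37000 bits of current packet: 3363.64 μs.
Queuing delay = 215000 μs.

215000 μs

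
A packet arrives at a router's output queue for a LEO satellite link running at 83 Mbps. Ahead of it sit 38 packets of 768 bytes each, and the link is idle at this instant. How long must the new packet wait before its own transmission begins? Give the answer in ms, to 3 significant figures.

Each queued packet: L/R = 6144/83000000 = 0.0740241 ms.
38 queued → 2.81292 ms.
Queuing delay = 2.81 ms.

2.81 ms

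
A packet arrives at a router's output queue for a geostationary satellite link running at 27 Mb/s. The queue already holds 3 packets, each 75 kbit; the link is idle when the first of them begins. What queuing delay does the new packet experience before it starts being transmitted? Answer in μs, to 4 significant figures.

8333 μs

Each queued packet: L/R = 75000/27000000 = 2777.78 μs.
3 queued → 8333.33 μs.
Queuing delay = 8333 μs.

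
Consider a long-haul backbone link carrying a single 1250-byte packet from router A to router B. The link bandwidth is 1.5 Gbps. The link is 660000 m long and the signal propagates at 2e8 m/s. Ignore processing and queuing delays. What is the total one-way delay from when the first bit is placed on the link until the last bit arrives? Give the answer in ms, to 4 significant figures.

3.307 ms

L = 1250 × 8 = 10000 bits.
Transmission delay = L/R = 10000 / 1500000000 = 0.00666667 ms.
Propagation delay = d/s = 660000 m / 200000000 m/s = 3.3 ms.
Total = 3.307 ms.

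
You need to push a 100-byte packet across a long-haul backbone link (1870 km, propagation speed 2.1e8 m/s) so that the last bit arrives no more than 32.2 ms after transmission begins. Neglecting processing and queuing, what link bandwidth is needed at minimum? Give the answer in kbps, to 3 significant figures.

34.3 kbps

L = 800 bits.
Propagation delay = 1870000 / 210000000 = 8.90476 ms.
Transmission budget = 32.2 − 8.90476 = 23.2952 ms.
R ≥ L / t_tx = 800 bits / 0.0232952 s = 34.3 kbps.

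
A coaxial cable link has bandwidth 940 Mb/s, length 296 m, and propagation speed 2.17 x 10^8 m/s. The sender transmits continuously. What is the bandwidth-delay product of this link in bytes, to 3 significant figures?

Propagation delay = 296 / 217000000 = 1.36406e-06 s.
BDP = R × t_prop = 940000000 × 1.36406e-06 = 1282.21 bits.
In bytes: 1282.21/8 = 160 bytes.

160 bytes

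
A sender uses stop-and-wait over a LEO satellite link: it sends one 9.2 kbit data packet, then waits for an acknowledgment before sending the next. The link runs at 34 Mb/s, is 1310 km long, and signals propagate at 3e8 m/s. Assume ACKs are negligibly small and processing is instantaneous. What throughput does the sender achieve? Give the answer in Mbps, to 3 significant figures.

t_tx = L/R = 9200/34000000 = 0.000270588 s.
t_prop = 1310000/300000000 = 0.00436667 s; RTT = 0.00873333 s.
Cycle = t_tx + RTT = 0.00900392 s.
Throughput = L / cycle = 9200 / 0.00900392 = 1.02 Mbps.

1.02 Mbps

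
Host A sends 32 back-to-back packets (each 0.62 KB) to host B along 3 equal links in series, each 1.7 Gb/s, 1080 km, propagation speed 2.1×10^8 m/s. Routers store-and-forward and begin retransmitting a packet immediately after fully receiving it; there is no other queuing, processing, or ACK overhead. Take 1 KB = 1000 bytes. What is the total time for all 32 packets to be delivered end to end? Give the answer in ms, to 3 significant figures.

15.5 ms

Per-hop transmission t_tx = L/R = 4960/1700000000 = 0.00291765 ms.
Per-hop propagation t_prop = 1080000/210000000 = 5.14286 ms.
Pipeline fill: first packet needs 3·t_tx to clear all hops; remaining 31 packets each add one t_tx.
Total = (3+32-1)·t_tx + 3·t_prop = 34·0.00291765 + 3·5.14286 = 15.5 ms.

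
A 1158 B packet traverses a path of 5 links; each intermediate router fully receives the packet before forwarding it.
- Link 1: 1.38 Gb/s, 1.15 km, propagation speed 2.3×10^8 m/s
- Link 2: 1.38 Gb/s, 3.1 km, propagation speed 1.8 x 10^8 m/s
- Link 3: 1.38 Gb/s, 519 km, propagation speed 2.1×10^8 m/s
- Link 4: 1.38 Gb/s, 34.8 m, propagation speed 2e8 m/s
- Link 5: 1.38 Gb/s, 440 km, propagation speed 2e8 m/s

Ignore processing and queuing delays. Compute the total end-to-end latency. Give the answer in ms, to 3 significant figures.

4.73 ms

L = 1158 × 8 = 9264 bits.
Transmission delay per hop = L/R = 9264/1380000000 = 0.00671304 ms; 5 hops → 0.0335652 ms.
Propagation delays (d/s per hop): 0.005, 0.0172222, 2.47143, 0.000174, 2.2 ms; sum = 4.69382 ms.
End-to-end = 4.73 ms.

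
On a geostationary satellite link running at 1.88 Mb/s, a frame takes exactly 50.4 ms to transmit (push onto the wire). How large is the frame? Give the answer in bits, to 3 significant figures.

L = R × t_tx = 1880000 b/s × 0.0504 s = 94752 bits.

94800 bits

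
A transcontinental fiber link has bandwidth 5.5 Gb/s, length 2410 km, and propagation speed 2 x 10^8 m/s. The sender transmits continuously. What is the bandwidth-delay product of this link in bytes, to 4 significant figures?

Propagation delay = 2410000 / 200000000 = 0.01205 s.
BDP = R × t_prop = 5500000000 × 0.01205 = 66275000 bits.
In bytes: 66275000/8 = 8284000 bytes.

8284000 bytes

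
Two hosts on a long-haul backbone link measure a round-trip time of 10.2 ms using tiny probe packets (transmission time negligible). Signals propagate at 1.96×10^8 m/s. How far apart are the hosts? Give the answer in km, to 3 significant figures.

One-way propagation = RTT/2 = 5.1 ms.
d = s × t = 196000000 × 0.0051 = 1000 km.

1000 km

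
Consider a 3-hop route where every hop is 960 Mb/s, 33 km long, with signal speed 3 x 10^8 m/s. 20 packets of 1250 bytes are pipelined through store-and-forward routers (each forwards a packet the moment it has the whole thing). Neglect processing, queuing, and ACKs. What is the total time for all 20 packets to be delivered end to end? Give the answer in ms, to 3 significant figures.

0.559 ms

Per-hop transmission t_tx = L/R = 10000/960000000 = 0.0104167 ms.
Per-hop propagation t_prop = 33000/300000000 = 0.11 ms.
Pipeline fill: first packet needs 3·t_tx to clear all hops; remaining 19 packets each add one t_tx.
Total = (3+20-1)·t_tx + 3·t_prop = 22·0.0104167 + 3·0.11 = 0.559 ms.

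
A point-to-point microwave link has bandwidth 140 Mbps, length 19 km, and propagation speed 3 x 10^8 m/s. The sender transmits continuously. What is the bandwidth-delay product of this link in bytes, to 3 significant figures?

1110 bytes

Propagation delay = 19000 / 300000000 = 6.33333e-05 s.
BDP = R × t_prop = 140000000 × 6.33333e-05 = 8866.67 bits.
In bytes: 8866.67/8 = 1110 bytes.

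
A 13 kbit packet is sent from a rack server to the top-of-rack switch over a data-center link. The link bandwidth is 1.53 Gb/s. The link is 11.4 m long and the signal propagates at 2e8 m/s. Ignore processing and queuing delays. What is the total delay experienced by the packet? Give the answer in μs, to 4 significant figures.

L = 13000 bits.
Transmission delay = L/R = 13000 / 1530000000 = 8.49673 μs.
Propagation delay = d/s = 11.4 m / 200000000 m/s = 0.057 μs.
Total = 8.554 μs.

8.554 μs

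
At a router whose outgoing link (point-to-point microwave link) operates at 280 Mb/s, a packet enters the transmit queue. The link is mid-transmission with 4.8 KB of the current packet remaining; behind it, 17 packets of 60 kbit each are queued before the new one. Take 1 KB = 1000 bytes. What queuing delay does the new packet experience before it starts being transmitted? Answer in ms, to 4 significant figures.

Each queued packet: L/R = 60000/280000000 = 0.214286 ms.
17 queued → 3.64286 ms.
Plus remaining 38400 bits of current packet: 0.137143 ms.
Queuing delay = 3.780 ms.

3.780 ms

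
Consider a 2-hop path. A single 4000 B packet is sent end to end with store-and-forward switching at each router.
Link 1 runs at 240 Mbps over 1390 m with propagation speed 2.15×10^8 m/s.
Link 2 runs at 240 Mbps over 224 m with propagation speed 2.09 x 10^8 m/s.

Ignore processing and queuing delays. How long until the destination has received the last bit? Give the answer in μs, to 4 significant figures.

L = 4000 × 8 = 32000 bits.
Transmission delay per hop = L/R = 32000/240000000 = 133.333 μs; 2 hops → 266.667 μs.
Propagation delays (d/s per hop): 6.46512, 1.07177 μs; sum = 7.53689 μs.
End-to-end = 274.2 μs.

274.2 μs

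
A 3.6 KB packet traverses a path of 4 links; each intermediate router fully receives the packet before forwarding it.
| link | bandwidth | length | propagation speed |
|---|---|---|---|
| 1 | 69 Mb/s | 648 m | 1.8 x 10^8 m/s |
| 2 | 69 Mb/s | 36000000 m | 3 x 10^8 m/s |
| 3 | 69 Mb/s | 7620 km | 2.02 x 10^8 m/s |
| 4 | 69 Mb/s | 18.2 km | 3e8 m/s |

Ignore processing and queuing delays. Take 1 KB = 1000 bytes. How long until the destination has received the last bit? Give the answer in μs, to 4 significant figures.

159500 μs

L = 28800 bits.
Transmission delay per hop = L/R = 28800/69000000 = 417.391 μs; 4 hops → 1669.57 μs.
Propagation delays (d/s per hop): 3.6, 120000, 37722.8, 60.6667 μs; sum = 157787 μs.
End-to-end = 159500 μs.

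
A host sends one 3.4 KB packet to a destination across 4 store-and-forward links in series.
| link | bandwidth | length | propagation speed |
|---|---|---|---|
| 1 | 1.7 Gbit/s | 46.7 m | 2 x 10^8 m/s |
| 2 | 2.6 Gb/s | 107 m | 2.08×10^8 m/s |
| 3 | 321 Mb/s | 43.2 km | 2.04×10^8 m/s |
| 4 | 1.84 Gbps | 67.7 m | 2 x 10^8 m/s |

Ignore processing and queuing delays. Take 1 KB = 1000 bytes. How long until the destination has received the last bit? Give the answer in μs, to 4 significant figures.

338.8 μs

L = 27200 bits.
Transmission delays (L/R per hop): 16, 10.4615, 84.7352, 14.7826 μs; sum = 125.979 μs.
Propagation delays (d/s per hop): 0.2335, 0.514423, 211.765, 0.3385 μs; sum = 212.851 μs.
End-to-end = 338.8 μs.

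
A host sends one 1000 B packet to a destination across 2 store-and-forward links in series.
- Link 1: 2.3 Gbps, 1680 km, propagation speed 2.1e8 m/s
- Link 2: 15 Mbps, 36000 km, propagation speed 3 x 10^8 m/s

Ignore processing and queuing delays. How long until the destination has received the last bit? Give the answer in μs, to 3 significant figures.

129000 μs

L = 1000 × 8 = 8000 bits.
Transmission delays (L/R per hop): 3.47826, 533.333 μs; sum = 536.812 μs.
Propagation delays (d/s per hop): 8000, 120000 μs; sum = 128000 μs.
End-to-end = 129000 μs.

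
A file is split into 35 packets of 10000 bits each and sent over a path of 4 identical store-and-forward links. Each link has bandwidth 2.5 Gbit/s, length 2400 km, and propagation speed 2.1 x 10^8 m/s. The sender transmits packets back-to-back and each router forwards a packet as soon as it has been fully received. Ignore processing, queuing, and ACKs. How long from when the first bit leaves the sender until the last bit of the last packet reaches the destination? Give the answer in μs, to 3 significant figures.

45900 μs

Per-hop transmission t_tx = L/R = 10000/2500000000 = 4 μs.
Per-hop propagation t_prop = 2400000/210000000 = 11428.6 μs.
Pipeline fill: first packet needs 4·t_tx to clear all hops; remaining 34 packets each add one t_tx.
Total = (4+35-1)·t_tx + 4·t_prop = 38·4 + 4·11428.6 = 45900 μs.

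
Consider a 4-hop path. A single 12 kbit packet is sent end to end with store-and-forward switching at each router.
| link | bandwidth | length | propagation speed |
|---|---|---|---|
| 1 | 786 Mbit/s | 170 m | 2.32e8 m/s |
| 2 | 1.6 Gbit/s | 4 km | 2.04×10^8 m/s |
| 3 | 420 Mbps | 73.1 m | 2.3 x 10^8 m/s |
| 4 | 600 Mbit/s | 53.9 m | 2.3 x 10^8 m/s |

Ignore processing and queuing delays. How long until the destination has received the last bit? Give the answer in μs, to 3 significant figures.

L = 12000 bits.
Transmission delays (L/R per hop): 15.2672, 7.5, 28.5714, 20 μs; sum = 71.3386 μs.
Propagation delays (d/s per hop): 0.732759, 19.6078, 0.317826, 0.234348 μs; sum = 20.8928 μs.
End-to-end = 92.2 μs.

92.2 μs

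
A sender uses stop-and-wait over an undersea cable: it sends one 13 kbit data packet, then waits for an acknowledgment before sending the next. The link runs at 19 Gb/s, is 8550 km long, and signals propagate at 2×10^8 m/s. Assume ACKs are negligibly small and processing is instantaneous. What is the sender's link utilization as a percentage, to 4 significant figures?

t_tx = L/R = 13000/19000000000 = 6.84211e-07 s.
t_prop = 8550000/200000000 = 0.04275 s; RTT = 0.0855 s.
Cycle = t_tx + RTT = 0.0855007 s.
Utilization = t_tx / cycle = 6.84211e-07/0.0855007 = 0.0008002 %.

0.0008002 %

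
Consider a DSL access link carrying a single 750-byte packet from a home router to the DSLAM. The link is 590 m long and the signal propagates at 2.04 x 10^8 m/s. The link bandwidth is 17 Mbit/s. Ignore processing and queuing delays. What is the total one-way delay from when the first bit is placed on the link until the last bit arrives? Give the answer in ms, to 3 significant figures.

L = 750 × 8 = 6000 bits.
Transmission delay = L/R = 6000 / 17000000 = 0.352941 ms.
Propagation delay = d/s = 590 m / 204000000 m/s = 0.00289216 ms.
Total = 0.356 ms.

0.356 ms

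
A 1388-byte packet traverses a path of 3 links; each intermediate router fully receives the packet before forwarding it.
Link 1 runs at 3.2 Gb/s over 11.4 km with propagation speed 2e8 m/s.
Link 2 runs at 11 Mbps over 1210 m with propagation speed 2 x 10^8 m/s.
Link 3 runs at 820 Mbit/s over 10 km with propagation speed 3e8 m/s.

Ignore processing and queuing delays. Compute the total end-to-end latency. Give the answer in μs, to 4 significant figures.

L = 1388 × 8 = 11104 bits.
Transmission delays (L/R per hop): 3.47, 1009.45, 13.5415 μs; sum = 1026.47 μs.
Propagation delays (d/s per hop): 57, 6.05, 33.3333 μs; sum = 96.3833 μs.
End-to-end = 1123 μs.

1123 μs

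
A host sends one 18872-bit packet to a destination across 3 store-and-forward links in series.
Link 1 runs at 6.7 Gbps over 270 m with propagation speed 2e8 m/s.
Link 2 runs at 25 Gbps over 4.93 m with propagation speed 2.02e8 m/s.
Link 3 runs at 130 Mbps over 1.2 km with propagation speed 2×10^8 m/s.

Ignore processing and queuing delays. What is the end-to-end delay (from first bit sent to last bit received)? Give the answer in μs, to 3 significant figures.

Transmission delays (L/R per hop): 2.81672, 0.75488, 145.169 μs; sum = 148.741 μs.
Propagation delays (d/s per hop): 1.35, 0.0244059, 6 μs; sum = 7.37441 μs.
End-to-end = 156 μs.

156 μs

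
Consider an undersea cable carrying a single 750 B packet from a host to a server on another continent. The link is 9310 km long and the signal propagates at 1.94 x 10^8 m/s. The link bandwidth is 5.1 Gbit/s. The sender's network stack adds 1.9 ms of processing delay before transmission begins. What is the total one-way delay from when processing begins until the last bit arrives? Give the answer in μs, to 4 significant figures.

49890 μs

L = 750 × 8 = 6000 bits.
Transmission delay = L/R = 6000 / 5100000000 = 1.17647 μs.
Propagation delay = d/s = 9310000 m / 194000000 m/s = 47989.7 μs.
Plus processing delay 1.9 ms = 1900 μs.
Total = 49890 μs.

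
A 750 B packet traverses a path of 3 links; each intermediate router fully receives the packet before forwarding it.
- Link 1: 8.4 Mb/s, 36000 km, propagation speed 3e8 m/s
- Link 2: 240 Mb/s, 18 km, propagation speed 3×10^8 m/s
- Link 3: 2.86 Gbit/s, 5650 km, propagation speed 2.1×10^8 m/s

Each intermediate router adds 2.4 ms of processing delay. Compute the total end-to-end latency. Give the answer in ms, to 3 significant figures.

153 ms

L = 750 × 8 = 6000 bits.
Transmission delays (L/R per hop): 0.714286, 0.025, 0.0020979 ms; sum = 0.741384 ms.
Propagation delays (d/s per hop): 120, 0.06, 26.9048 ms; sum = 146.965 ms.
Processing at 2 router(s): 2 × 2.4 ms = 4.8 ms.
End-to-end = 153 ms.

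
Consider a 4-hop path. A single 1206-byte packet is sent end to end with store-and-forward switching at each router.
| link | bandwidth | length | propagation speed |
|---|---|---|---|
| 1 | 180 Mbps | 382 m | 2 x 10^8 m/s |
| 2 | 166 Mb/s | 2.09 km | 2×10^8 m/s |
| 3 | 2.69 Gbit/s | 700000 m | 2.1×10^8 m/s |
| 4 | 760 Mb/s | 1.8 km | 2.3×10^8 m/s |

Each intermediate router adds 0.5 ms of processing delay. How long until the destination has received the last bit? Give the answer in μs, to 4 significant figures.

L = 1206 × 8 = 9648 bits.
Transmission delays (L/R per hop): 53.6, 58.1205, 3.58662, 12.6947 μs; sum = 128.002 μs.
Propagation delays (d/s per hop): 1.91, 10.45, 3333.33, 7.82609 μs; sum = 3353.52 μs.
Processing at 3 router(s): 3 × 0.5 ms = 1500 μs.
End-to-end = 4982 μs.

4982 μs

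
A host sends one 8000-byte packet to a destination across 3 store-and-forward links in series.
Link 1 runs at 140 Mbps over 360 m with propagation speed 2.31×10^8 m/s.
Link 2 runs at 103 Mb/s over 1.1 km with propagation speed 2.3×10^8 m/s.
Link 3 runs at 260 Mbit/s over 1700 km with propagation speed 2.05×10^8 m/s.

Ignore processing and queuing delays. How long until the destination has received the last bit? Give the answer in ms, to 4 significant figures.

L = 8000 × 8 = 64000 bits.
Transmission delays (L/R per hop): 0.457143, 0.621359, 0.246154 ms; sum = 1.32466 ms.
Propagation delays (d/s per hop): 0.00155844, 0.00478261, 8.29268 ms; sum = 8.29902 ms.
End-to-end = 9.624 ms.

9.624 ms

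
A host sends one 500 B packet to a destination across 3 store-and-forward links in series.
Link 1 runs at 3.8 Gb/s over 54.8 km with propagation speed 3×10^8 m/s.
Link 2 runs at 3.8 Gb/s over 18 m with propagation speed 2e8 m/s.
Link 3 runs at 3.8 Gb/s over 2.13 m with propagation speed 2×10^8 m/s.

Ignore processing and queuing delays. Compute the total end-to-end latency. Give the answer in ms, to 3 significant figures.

0.186 ms

L = 500 × 8 = 4000 bits.
Transmission delay per hop = L/R = 4000/3800000000 = 0.00105263 ms; 3 hops → 0.00315789 ms.
Propagation delays (d/s per hop): 0.182667, 9e-05, 1.065e-05 ms; sum = 0.182767 ms.
End-to-end = 0.186 ms.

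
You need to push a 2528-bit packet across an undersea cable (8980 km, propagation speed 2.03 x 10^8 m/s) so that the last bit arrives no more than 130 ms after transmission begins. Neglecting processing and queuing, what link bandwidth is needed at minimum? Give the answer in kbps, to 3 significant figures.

Propagation delay = 8980000 / 2.03e+08 = 44.2365 ms.
Transmission budget = 130 − 44.2365 = 85.7635 ms.
R ≥ L / t_tx = 2528 bits / 0.0857635 s = 29.5 kbps.

29.5 kbps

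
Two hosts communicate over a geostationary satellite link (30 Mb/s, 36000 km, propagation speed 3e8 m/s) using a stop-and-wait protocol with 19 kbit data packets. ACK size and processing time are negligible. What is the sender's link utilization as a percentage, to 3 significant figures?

0.263 %

t_tx = L/R = 19000/30000000 = 0.000633333 s.
t_prop = 36000000/300000000 = 0.12 s; RTT = 0.24 s.
Cycle = t_tx + RTT = 0.240633 s.
Utilization = t_tx / cycle = 0.000633333/0.240633 = 0.263 %.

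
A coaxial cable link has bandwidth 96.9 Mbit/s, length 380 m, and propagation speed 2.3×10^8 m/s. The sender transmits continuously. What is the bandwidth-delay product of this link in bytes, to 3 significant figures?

Propagation delay = 380 / 2.3e+08 = 1.65217e-06 s.
BDP = R × t_prop = 96900000 × 1.65217e-06 = 160.096 bits.
In bytes: 160.096/8 = 20.0 bytes.

20.0 bytes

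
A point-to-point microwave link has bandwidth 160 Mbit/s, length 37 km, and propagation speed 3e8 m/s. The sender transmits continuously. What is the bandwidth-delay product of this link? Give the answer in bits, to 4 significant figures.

19730 bits

Propagation delay = 37000 / 300000000 = 0.000123333 s.
BDP = R × t_prop = 160000000 × 0.000123333 = 19733.3 bits.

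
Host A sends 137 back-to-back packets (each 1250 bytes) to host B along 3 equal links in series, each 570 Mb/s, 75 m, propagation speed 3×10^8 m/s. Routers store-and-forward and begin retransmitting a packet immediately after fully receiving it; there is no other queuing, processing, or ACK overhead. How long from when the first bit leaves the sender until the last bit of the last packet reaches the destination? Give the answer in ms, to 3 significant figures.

Per-hop transmission t_tx = L/R = 10000/570000000 = 0.0175439 ms.
Per-hop propagation t_prop = 75/300000000 = 0.00025 ms.
Pipeline fill: first packet needs 3·t_tx to clear all hops; remaining 136 packets each add one t_tx.
Total = (3+137-1)·t_tx + 3·t_prop = 139·0.0175439 + 3·0.00025 = 2.44 ms.

2.44 ms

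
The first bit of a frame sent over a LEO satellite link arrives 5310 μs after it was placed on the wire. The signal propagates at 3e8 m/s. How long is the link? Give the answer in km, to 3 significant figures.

d = s × t_prop = 300000000 × 0.00531 = 1590 km.

1590 km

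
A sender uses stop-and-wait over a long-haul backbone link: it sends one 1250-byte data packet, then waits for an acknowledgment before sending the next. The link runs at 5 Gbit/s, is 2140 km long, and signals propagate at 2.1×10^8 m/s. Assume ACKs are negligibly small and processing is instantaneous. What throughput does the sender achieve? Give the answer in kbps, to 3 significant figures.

491 kbps

t_tx = L/R = 10000/5000000000 = 2e-06 s.
t_prop = 2140000/210000000 = 0.0101905 s; RTT = 0.020381 s.
Cycle = t_tx + RTT = 0.020383 s.
Throughput = L / cycle = 10000 / 0.020383 = 491 kbps.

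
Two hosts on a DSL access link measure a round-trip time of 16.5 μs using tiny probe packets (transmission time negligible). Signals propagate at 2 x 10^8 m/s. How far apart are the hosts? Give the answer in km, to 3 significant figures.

One-way propagation = RTT/2 = 8.25 μs.
d = s × t = 200000000 × 8.25e-06 = 1.65 km.

1.65 km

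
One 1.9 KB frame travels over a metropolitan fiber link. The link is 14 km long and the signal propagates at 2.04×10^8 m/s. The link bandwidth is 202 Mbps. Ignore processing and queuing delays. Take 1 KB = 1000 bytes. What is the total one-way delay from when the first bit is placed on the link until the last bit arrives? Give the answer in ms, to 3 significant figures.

0.144 ms

L = 15200 bits.
Transmission delay = L/R = 15200 / 202000000 = 0.0752475 ms.
Propagation delay = d/s = 14000 m / 204000000 m/s = 0.0686275 ms.
Total = 0.144 ms.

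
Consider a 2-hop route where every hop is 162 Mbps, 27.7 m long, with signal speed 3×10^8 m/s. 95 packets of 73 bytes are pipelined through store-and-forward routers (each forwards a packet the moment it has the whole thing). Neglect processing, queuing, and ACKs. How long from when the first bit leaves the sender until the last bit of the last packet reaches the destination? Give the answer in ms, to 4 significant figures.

Per-hop transmission t_tx = L/R = 584/162000000 = 0.00360494 ms.
Per-hop propagation t_prop = 27.7/300000000 = 9.23333e-05 ms.
Pipeline fill: first packet needs 2·t_tx to clear all hops; remaining 94 packets each add one t_tx.
Total = (2+95-1)·t_tx + 2·t_prop = 96·0.00360494 + 2·9.23333e-05 = 0.3463 ms.

0.3463 ms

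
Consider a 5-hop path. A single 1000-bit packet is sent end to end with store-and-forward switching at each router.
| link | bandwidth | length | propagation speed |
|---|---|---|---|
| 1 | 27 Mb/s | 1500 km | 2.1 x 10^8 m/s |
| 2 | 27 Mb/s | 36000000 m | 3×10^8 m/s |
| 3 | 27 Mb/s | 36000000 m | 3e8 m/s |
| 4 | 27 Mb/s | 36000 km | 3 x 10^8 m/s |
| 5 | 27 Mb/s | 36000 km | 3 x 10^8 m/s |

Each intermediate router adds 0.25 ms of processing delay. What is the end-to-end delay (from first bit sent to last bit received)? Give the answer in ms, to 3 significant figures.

488 ms

Transmission delay per hop = L/R = 1000/27000000 = 0.037037 ms; 5 hops → 0.185185 ms.
Propagation delays (d/s per hop): 7.14286, 120, 120, 120, 120 ms; sum = 487.143 ms.
Processing at 4 router(s): 4 × 0.25 ms = 1 ms.
End-to-end = 488 ms.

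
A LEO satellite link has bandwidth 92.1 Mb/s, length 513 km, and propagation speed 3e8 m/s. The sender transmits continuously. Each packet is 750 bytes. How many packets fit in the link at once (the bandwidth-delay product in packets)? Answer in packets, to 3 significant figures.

26.2 packets

Propagation delay = 513000 / 300000000 = 0.00171 s.
BDP = R × t_prop = 92100000 × 0.00171 = 157491 bits.
In packets of 6000 bits: 26.2 packets.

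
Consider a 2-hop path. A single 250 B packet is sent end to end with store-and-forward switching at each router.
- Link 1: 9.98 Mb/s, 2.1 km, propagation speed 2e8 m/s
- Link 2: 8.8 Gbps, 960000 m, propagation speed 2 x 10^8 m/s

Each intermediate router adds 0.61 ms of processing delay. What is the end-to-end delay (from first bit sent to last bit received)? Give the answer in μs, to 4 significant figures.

5621 μs

L = 250 × 8 = 2000 bits.
Transmission delays (L/R per hop): 200.401, 0.227273 μs; sum = 200.628 μs.
Propagation delays (d/s per hop): 10.5, 4800 μs; sum = 4810.5 μs.
Processing at 1 router(s): 1 × 0.61 ms = 610 μs.
End-to-end = 5621 μs.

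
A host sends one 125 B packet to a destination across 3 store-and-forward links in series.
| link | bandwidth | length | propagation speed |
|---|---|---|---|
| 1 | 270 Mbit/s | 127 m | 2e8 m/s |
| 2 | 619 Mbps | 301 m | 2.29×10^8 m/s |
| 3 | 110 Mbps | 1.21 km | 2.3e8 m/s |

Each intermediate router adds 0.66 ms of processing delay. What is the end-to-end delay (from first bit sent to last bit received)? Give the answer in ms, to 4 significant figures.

L = 125 × 8 = 1000 bits.
Transmission delays (L/R per hop): 0.0037037, 0.00161551, 0.00909091 ms; sum = 0.0144101 ms.
Propagation delays (d/s per hop): 0.000635, 0.00131441, 0.00526087 ms; sum = 0.00721028 ms.
Processing at 2 router(s): 2 × 0.66 ms = 1.32 ms.
End-to-end = 1.342 ms.

1.342 ms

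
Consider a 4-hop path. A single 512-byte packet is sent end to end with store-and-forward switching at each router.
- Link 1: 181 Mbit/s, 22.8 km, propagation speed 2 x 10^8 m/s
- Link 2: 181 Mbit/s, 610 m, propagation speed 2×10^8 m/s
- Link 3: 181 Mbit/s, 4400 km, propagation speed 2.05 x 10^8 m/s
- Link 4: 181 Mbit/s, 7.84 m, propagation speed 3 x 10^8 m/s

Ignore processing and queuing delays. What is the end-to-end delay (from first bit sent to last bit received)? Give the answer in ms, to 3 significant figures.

L = 512 × 8 = 4096 bits.
Transmission delay per hop = L/R = 4096/181000000 = 0.0226298 ms; 4 hops → 0.0905193 ms.
Propagation delays (d/s per hop): 0.114, 0.00305, 21.4634, 2.61333e-05 ms; sum = 21.5805 ms.
End-to-end = 21.7 ms.

21.7 ms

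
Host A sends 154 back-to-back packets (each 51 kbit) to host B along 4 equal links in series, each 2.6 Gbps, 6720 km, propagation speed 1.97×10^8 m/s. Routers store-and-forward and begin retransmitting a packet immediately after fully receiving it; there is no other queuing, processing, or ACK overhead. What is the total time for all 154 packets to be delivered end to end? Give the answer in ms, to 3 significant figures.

140 ms

Per-hop transmission t_tx = L/R = 51000/2600000000 = 0.0196154 ms.
Per-hop propagation t_prop = 6720000/197000000 = 34.1117 ms.
Pipeline fill: first packet needs 4·t_tx to clear all hops; remaining 153 packets each add one t_tx.
Total = (4+154-1)·t_tx + 4·t_prop = 157·0.0196154 + 4·34.1117 = 140 ms.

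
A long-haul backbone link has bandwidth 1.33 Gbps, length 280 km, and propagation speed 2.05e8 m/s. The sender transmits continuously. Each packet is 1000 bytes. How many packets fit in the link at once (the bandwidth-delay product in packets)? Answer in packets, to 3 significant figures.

Propagation delay = 280000 / 2.05e+08 = 0.00136585 s.
BDP = R × t_prop = 1330000000 × 0.00136585 = 1816590 bits.
In packets of 8000 bits: 227 packets.

227 packets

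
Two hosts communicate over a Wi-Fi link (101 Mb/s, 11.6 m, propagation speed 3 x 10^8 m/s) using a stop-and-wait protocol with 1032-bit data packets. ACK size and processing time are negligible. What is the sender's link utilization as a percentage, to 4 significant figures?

99.25 %

t_tx = L/R = 1032/101000000 = 1.02178e-05 s.
t_prop = 11.6/300000000 = 3.86667e-08 s; RTT = 7.73333e-08 s.
Cycle = t_tx + RTT = 1.02952e-05 s.
Utilization = t_tx / cycle = 1.02178e-05/1.02952e-05 = 99.25 %.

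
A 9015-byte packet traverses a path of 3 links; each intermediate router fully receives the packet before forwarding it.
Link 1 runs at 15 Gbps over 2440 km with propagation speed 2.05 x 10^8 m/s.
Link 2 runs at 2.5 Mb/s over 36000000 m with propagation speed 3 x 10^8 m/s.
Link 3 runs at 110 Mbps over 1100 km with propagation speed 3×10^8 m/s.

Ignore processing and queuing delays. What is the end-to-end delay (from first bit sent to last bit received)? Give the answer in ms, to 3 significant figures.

165 ms

L = 9015 × 8 = 72120 bits.
Transmission delays (L/R per hop): 0.004808, 28.848, 0.655636 ms; sum = 29.5084 ms.
Propagation delays (d/s per hop): 11.9024, 120, 3.66667 ms; sum = 135.569 ms.
End-to-end = 165 ms.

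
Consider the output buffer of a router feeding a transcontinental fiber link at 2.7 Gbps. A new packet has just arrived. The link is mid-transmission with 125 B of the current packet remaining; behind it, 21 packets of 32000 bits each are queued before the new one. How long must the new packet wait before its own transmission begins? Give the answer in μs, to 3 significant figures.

249 μs

Each queued packet: L/R = 32000/2700000000 = 11.8519 μs.
21 queued → 248.889 μs.
Plus remaining 1000 bits of current packet: 0.37037 μs.
Queuing delay = 249 μs.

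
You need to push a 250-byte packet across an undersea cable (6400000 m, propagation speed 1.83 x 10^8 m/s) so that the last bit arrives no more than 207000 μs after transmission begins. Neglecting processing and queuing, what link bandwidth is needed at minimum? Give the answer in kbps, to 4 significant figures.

11.63 kbps

L = 2000 bits.
Propagation delay = 6400000 / 183000000 = 34972.7 μs.
Transmission budget = 207000 − 34972.7 = 172027 μs.
R ≥ L / t_tx = 2000 bits / 0.172027 s = 11.63 kbps.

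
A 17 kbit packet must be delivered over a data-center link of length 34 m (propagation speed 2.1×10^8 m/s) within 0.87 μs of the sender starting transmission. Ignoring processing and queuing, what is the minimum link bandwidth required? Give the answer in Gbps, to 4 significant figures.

Propagation delay = 34 / 210000000 = 0.161905 μs.
Transmission budget = 0.87 − 0.161905 = 0.708095 μs.
R ≥ L / t_tx = 17000 bits / 7.08095e-07 s = 24.01 Gbps.

24.01 Gbps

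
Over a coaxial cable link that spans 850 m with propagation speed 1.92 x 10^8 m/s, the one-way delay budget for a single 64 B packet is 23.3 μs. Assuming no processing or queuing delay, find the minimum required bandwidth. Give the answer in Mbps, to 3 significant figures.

L = 512 bits.
Propagation delay = 850 / 192000000 = 4.42708 μs.
Transmission budget = 23.3 − 4.42708 = 18.8729 μs.
R ≥ L / t_tx = 512 bits / 1.88729e-05 s = 27.1 Mbps.

27.1 Mbps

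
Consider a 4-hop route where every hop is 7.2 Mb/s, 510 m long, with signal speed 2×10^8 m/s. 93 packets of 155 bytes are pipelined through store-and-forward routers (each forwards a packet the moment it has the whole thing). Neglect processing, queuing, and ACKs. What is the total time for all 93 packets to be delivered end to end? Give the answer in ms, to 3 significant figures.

Per-hop transmission t_tx = L/R = 1240/7200000 = 0.172222 ms.
Per-hop propagation t_prop = 510/200000000 = 0.00255 ms.
Pipeline fill: first packet needs 4·t_tx to clear all hops; remaining 92 packets each add one t_tx.
Total = (4+93-1)·t_tx + 4·t_prop = 96·0.172222 + 4·0.00255 = 16.5 ms.

16.5 ms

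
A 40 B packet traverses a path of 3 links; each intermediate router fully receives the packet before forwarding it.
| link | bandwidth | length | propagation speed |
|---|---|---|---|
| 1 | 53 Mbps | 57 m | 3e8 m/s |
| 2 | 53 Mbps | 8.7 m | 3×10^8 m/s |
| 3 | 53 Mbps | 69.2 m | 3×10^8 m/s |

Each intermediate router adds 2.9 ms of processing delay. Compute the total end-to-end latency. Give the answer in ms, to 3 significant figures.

5.82 ms

L = 40 × 8 = 320 bits.
Transmission delay per hop = L/R = 320/53000000 = 0.00603774 ms; 3 hops → 0.0181132 ms.
Propagation delays (d/s per hop): 0.00019, 2.9e-05, 0.000230667 ms; sum = 0.000449667 ms.
Processing at 2 router(s): 2 × 2.9 ms = 5.8 ms.
End-to-end = 5.82 ms.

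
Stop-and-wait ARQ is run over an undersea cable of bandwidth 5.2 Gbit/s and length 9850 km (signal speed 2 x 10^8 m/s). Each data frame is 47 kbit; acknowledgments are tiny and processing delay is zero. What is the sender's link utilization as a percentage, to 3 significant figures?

t_tx = L/R = 47000/5200000000 = 9.03846e-06 s.
t_prop = 9850000/200000000 = 0.04925 s; RTT = 0.0985 s.
Cycle = t_tx + RTT = 0.098509 s.
Utilization = t_tx / cycle = 9.03846e-06/0.098509 = 0.00918 %.

0.00918 %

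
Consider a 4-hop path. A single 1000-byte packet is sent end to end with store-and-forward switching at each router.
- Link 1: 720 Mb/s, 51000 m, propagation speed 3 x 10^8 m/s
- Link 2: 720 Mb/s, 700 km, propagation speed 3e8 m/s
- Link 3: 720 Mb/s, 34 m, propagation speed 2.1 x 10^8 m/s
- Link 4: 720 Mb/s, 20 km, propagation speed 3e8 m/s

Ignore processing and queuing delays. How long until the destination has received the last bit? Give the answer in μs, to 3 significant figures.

2610 μs

L = 1000 × 8 = 8000 bits.
Transmission delay per hop = L/R = 8000/720000000 = 11.1111 μs; 4 hops → 44.4444 μs.
Propagation delays (d/s per hop): 170, 2333.33, 0.161905, 66.6667 μs; sum = 2570.16 μs.
End-to-end = 2610 μs.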